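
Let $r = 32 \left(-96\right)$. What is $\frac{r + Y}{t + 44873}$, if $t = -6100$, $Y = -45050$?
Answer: $- \frac{48122}{38773} \approx -1.2411$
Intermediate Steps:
$r = -3072$
$\frac{r + Y}{t + 44873} = \frac{-3072 - 45050}{-6100 + 44873} = - \frac{48122}{38773}$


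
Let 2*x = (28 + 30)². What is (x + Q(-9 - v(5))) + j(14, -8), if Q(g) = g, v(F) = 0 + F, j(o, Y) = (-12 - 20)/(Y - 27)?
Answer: 58412/35 ≈ 1668.9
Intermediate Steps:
j(o, Y) = -32/(-27 + Y)
v(F) = F
x = 1682 (x = (28 + 30)²/2 = (½)*58² = (½)*3364 = 1682)
(x + Q(-9 - v(5))) + j(14, -8) = (1682 + (-9 - 1*5)) - 32/(-27 - 8) = (1682 + (-9 - 5)) - 32/(-35) = (1682 - 14) - 32*(-1/35) = 1668 + 32/35 = 58412/35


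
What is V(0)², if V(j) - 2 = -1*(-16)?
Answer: 324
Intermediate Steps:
V(j) = 18 (V(j) = 2 - 1*(-16) = 2 + 16 = 18)
V(0)² = 18² = 324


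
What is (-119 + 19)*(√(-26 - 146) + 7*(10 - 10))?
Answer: -200*I*√43 ≈ -1311.5*I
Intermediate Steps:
(-119 + 19)*(√(-26 - 146) + 7*(10 - 10)) = -100*(√(-172) + 7*0) = -100*(2*I*√43 + 0) = -200*I*√43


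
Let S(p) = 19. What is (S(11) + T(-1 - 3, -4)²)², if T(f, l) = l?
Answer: 1225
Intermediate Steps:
(S(11) + T(-1 - 3, -4)²)² = (19 + (-4)²)² = (19 + 16)² = 35² = 1225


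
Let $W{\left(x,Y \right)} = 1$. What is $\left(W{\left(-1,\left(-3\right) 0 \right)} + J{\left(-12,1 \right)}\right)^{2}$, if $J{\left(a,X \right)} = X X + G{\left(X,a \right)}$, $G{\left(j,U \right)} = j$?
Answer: $9$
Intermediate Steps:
$J{\left(a,X \right)} = X + X^{2}$ ($J{\left(a,X \right)} = X X + X = X^{2} + X = X + X^{2}$)
$\left(W{\left(-1,\left(-3\right) 0 \right)} + J{\left(-12,1 \right)}\right)^{2} = \left(1 + 1 \left(1 + 1\right)\right)^{2} = \left(1 + 1 \cdot 2\right)^{2} = \left(1 + 2\right)^{2} = 3^{2} = 9$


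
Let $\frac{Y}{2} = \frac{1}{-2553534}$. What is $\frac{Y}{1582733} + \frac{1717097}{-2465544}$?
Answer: $- \frac{1156625815478460337}{1660775040429281928} \approx -0.69644$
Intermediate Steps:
$Y = - \frac{1}{1276767}$ ($Y = \frac{2}{-2553534} = 2 \left(- \frac{1}{2553534}\right) = - \frac{1}{1276767} \approx -7.8323 \cdot 10^{-7}$)
$\frac{Y}{1582733} + \frac{1717097}{-2465544} = - \frac{1}{1276767 \cdot 1582733} + \frac{1717097}{-2465544} = \left(- \frac{1}{1276767}\right) \frac{1}{1582733} + 1717097 \left(- \frac{1}{2465544}\right) = - \frac{1}{2020781264211} - \frac{1717097}{2465544} = - \frac{1156625815478460337}{1660775040429281928}$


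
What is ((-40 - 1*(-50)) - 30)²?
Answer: 400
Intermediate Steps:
((-40 - 1*(-50)) - 30)² = ((-40 + 50) - 30)² = (10 - 30)² = (-20)² = 400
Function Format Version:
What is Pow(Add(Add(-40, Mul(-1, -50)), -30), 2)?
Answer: 400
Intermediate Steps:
Pow(Add(Add(-40, Mul(-1, -50)), -30), 2) = Pow(Add(Add(-40, 50), -30), 2) = Pow(Add(10, -30), 2) = Pow(-20, 2) = 400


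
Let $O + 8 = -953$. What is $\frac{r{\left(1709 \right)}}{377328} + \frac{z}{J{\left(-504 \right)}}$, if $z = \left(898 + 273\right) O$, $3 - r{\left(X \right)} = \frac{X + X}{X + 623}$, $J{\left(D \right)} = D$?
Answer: $\frac{2947057340083}{1319893344} \approx 2232.8$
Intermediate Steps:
$O = -961$ ($O = -8 - 953 = -961$)
$r{\left(X \right)} = 3 - \frac{2 X}{623 + X}$ ($r{\left(X \right)} = 3 - \frac{X + X}{X + 623} = 3 - \frac{2 X}{623 + X}$)
$z = -1125331$ ($z = \left(898 + 273\right) \left(-961\right) = 1171 \left(-961\right) = -1125331$)
$\frac{r{\left(1709 \right)}}{377328} + \frac{z}{J{\left(-504 \right)}} = \frac{\frac{1}{623 + 1709} \left(1869 + 1709\right)}{377328} - \frac{1125331}{-504} = \frac{1}{2332} \cdot 3578 \cdot \frac{1}{377328} - - \frac{1125331}{504} = \frac{1}{2332} \cdot 3578 \cdot \frac{1}{377328} + \frac{1125331}{504} = \frac{1789}{1166} \cdot \frac{1}{377328} + \frac{1125331}{504} = \frac{1789}{439964448} + \frac{1125331}{504} = \frac{2947057340083}{1319893344}$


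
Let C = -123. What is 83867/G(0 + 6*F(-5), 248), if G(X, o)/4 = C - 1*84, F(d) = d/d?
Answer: -83867/828 ≈ -101.29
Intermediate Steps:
F(d) = 1
G(X, o) = -828 (G(X, o) = 4*(-123 - 1*84) = 4*(-123 - 84) = 4*(-207) = -828)
83867/G(0 + 6*F(-5), 248) = 83867/(-828) = 83867*(-1/828) = -83867/828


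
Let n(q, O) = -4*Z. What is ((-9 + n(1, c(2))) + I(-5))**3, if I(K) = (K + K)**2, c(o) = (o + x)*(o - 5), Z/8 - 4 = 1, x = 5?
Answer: -328509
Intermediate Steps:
Z = 40 (Z = 32 + 8*1 = 32 + 8 = 40)
c(o) = (-5 + o)*(5 + o) (c(o) = (o + 5)*(o - 5) = (5 + o)*(-5 + o) = (-5 + o)*(5 + o))
I(K) = 4*K**2 (I(K) = (2*K)**2 = 4*K**2)
n(q, O) = -160 (n(q, O) = -4*40 = -160)
((-9 + n(1, c(2))) + I(-5))**3 = ((-9 - 160) + 4*(-5)**2)**3 = (-169 + 4*25)**3 = (-169 + 100)**3 = (-69)**3 = -328509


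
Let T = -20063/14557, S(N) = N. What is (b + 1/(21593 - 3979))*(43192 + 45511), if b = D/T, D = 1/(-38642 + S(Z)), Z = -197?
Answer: 91863829840065/13725301859198 ≈ 6.6930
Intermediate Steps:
T = -20063/14557 (T = -20063*1/14557 = -20063/14557 ≈ -1.3782)
D = -1/38839 (D = 1/(-38642 - 197) = 1/(-38839) = -1/38839 ≈ -2.5747e-5)
b = 14557/779226857 (b = -1/(38839*(-20063/14557)) = -1/38839*(-14557/20063) = 14557/779226857 ≈ 1.8681e-5)
(b + 1/(21593 - 3979))*(43192 + 45511) = (14557/779226857 + 1/(21593 - 3979))*(43192 + 45511) = (14557/779226857 + 1/17614)*88703 = (1035633855/13725301859198)*88703 = 91863829840065/13725301859198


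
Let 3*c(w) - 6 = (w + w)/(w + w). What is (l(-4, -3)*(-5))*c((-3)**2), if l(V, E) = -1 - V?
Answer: -35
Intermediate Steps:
c(w) = 7/3 (c(w) = 2 + ((w + w)/(w + w))/3 = 2 + ((2*w)/((2*w)))/3 = 2 + ((2*w)*(1/(2*w)))/3 = 2 + (1/3)*1 = 2 + 1/3 = 7/3)
(l(-4, -3)*(-5))*c((-3)**2) = ((-1 - 1*(-4))*(-5))*(7/3) = ((-1 + 4)*(-5))*(7/3) = (3*(-5))*(7/3) = -15*7/3 = -35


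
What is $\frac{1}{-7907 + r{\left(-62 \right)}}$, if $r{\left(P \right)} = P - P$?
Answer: $- \frac{1}{7907} \approx -0.00012647$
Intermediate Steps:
$r{\left(P \right)} = 0$
$\frac{1}{-7907 + r{\left(-62 \right)}} = \frac{1}{-7907 + 0} = \frac{1}{-7907} = - \frac{1}{7907}$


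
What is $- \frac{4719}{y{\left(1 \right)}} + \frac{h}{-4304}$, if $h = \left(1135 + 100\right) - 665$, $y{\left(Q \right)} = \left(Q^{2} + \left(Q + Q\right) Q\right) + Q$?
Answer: $- \frac{2539107}{2152} \approx -1179.9$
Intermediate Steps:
$y{\left(Q \right)} = Q + 3 Q^{2}$ ($y{\left(Q \right)} = \left(Q^{2} + 2 Q Q\right) + Q = \left(Q^{2} + 2 Q^{2}\right) + Q = 3 Q^{2} + Q = Q + 3 Q^{2}$)
$h = 570$ ($h = 1235 - 665 = 570$)
$- \frac{4719}{y{\left(1 \right)}} + \frac{h}{-4304} = - \frac{4719}{1 \left(1 + 3 \cdot 1\right)} + \frac{570}{-4304} = - \frac{4719}{1 \left(1 + 3\right)} + 570 \left(- \frac{1}{4304}\right) = - \frac{4719}{1 \cdot 4} - \frac{285}{2152} = - \frac{4719}{4} - \frac{285}{2152} = - \frac{2539107}{2152}$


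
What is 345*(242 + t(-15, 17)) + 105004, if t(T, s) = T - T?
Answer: 188494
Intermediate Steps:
t(T, s) = 0
345*(242 + t(-15, 17)) + 105004 = 345*(242 + 0) + 105004 = 345*242 + 105004 = 83490 + 105004 = 188494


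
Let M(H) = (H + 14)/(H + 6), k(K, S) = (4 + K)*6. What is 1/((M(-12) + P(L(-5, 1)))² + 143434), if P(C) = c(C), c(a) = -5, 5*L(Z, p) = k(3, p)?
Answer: 9/1291162 ≈ 6.9705e-6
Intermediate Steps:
k(K, S) = 24 + 6*K
L(Z, p) = 42/5 (L(Z, p) = (24 + 6*3)/5 = (24 + 18)/5 = (⅕)*42 = 42/5)
P(C) = -5
M(H) = (14 + H)/(6 + H)
1/((M(-12) + P(L(-5, 1)))² + 143434) = 1/(((14 - 12)/(6 - 12) - 5)² + 143434) = 1/((2/(-6) - 5)² + 143434) = 1/((-⅙*2 - 5)² + 143434) = 1/((-⅓ - 5)² + 143434) = 1/((-16/3)² + 143434) = 1/(256/9 + 143434) = 1/(1291162/9) = 9/1291162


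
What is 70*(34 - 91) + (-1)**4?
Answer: -3989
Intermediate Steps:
70*(34 - 91) + (-1)**4 = 70*(-57) + 1 = -3990 + 1 = -3989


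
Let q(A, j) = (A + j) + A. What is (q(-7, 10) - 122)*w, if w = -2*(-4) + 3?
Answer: -1386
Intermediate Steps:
q(A, j) = j + 2*A
w = 11 (w = 8 + 3 = 11)
(q(-7, 10) - 122)*w = ((10 + 2*(-7)) - 122)*11 = ((10 - 14) - 122)*11 = (-4 - 122)*11 = -126*11 = -1386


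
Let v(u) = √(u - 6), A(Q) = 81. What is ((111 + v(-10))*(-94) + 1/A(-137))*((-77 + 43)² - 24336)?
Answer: 19590646540/81 + 8715680*I ≈ 2.4186e+8 + 8.7157e+6*I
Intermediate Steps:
v(u) = √(-6 + u)
((111 + v(-10))*(-94) + 1/A(-137))*((-77 + 43)² - 24336) = ((111 + √(-6 - 10))*(-94) + 1/81)*((-77 + 43)² - 24336) = ((111 + √(-16))*(-94) + 1/81)*((-34)² - 24336) = ((111 + 4*I)*(-94) + 1/81)*(1156 - 24336) = ((-10434 - 376*I) + 1/81)*(-23180) = (-845153/81 - 376*I)*(-23180) = 19590646540/81 + 8715680*I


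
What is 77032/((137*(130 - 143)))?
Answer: -77032/1781 ≈ -43.252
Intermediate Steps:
77032/((137*(130 - 143))) = 77032/((137*(-13))) = 77032/(-1781) = 77032*(-1/1781) = -77032/1781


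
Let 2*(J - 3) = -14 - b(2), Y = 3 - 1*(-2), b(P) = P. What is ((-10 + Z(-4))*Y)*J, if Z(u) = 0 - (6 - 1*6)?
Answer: 250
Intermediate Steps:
Y = 5 (Y = 3 + 2 = 5)
J = -5 (J = 3 + (-14 - 1*2)/2 = 3 + (-14 - 2)/2 = 3 + (½)*(-16) = 3 - 8 = -5)
Z(u) = 0 (Z(u) = 0 - (6 - 6) = 0 - 1*0 = 0 + 0 = 0)
((-10 + Z(-4))*Y)*J = ((-10 + 0)*5)*(-5) = -10*5*(-5) = -50*(-5) = 250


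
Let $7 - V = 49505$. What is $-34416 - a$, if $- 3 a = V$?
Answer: $- \frac{152746}{3} \approx -50915.0$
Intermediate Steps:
$V = -49498$ ($V = 7 - 49505 = -49498$)
$a = \frac{49498}{3}$ ($a = \left(- \frac{1}{3}\right) \left(-49498\right) = \frac{49498}{3} \approx 16499.0$)
$-34416 - a = -34416 - \frac{49498}{3} = - \frac{152746}{3}$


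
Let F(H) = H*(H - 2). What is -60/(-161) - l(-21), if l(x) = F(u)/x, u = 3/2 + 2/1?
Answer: 401/644 ≈ 0.62267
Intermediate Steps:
u = 7/2 (u = 3*(½) + 2*1 = 3/2 + 2 = 7/2 ≈ 3.5000)
F(H) = H*(-2 + H)
l(x) = 21/(4*x) (l(x) = (7*(-2 + 7/2)/2)/x = ((7/2)*(3/2))/x = 21/(4*x))
-60/(-161) - l(-21) = -60/(-161) - 21/(4*(-21)) = -60*(-1/161) - 21*(-1)/(4*21) = 60/161 - 1*(-¼) = 60/161 + ¼ = 401/644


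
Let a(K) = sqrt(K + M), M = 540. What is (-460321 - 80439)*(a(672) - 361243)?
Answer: 195345764680 - 1081520*sqrt(303) ≈ 1.9533e+11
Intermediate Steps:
a(K) = sqrt(540 + K) (a(K) = sqrt(K + 540) = sqrt(540 + K))
(-460321 - 80439)*(a(672) - 361243) = (-460321 - 80439)*(sqrt(540 + 672) - 361243) = -540760*(sqrt(1212) - 361243) = -540760*(2*sqrt(303) - 361243) = -540760*(-361243 + 2*sqrt(303)) = 195345764680 - 1081520*sqrt(303)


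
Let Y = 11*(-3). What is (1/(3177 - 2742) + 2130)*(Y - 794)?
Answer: -766257677/435 ≈ -1.7615e+6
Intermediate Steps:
Y = -33
(1/(3177 - 2742) + 2130)*(Y - 794) = (1/(3177 - 2742) + 2130)*(-33 - 794) = (1/435 + 2130)*(-827) = (926551/435)*(-827) = -766257677/435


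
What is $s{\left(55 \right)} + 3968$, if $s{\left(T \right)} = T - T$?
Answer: $3968$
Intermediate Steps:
$s{\left(T \right)} = 0$
$s{\left(55 \right)} + 3968 = 0 + 3968 = 3968$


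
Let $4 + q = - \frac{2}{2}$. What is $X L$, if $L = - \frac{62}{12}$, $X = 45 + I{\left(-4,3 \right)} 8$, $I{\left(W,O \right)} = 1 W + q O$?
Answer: $\frac{3317}{6} \approx 552.83$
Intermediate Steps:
$q = -5$ ($q = -4 - \frac{2}{2} = -4 - 1 = -5$)
$I{\left(W,O \right)} = W - 5 O$ ($I{\left(W,O \right)} = 1 W - 5 O = W - 5 O$)
$X = -107$ ($X = 45 + \left(-4 - 15\right) 8 = 45 - 152 = -107$)
$L = - \frac{31}{6}$ ($L = \left(-62\right) \frac{1}{12} = - \frac{31}{6} \approx -5.1667$)
$X L = \left(-107\right) \left(- \frac{31}{6}\right) = \frac{3317}{6}$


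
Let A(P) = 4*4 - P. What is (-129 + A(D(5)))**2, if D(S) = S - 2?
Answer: 13456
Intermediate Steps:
D(S) = -2 + S
A(P) = 16 - P
(-129 + A(D(5)))**2 = (-129 + (16 - (-2 + 5)))**2 = (-129 + (16 - 1*3))**2 = (-129 + (16 - 3))**2 = (-129 + 13)**2 = (-116)**2 = 13456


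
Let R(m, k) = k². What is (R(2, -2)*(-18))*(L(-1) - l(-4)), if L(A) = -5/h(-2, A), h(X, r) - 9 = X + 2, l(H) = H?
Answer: -248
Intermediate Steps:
h(X, r) = 11 + X (h(X, r) = 9 + (X + 2) = 9 + (2 + X) = 11 + X)
L(A) = -5/9 (L(A) = -5/(11 - 2) = -5/9)
(R(2, -2)*(-18))*(L(-1) - l(-4)) = ((-2)²*(-18))*(-5/9 - 1*(-4)) = (4*(-18))*(-5/9 + 4) = -72*31/9 = -248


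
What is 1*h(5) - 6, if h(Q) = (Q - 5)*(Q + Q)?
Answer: -6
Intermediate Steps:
h(Q) = 2*Q*(-5 + Q) (h(Q) = (-5 + Q)*(2*Q) = 2*Q*(-5 + Q))
1*h(5) - 6 = 1*(2*5*(-5 + 5)) - 6 = 1*(2*5*0) - 6 = 1*0 - 6 = 0 - 6 = -6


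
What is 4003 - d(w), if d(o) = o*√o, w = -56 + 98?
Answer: 4003 - 42*√42 ≈ 3730.8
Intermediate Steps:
w = 42
d(o) = o^(3/2)
4003 - d(w) = 4003 - 42^(3/2) = 4003 - 42*√42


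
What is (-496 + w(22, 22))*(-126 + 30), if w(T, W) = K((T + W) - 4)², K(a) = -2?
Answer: 47232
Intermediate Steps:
w(T, W) = 4 (w(T, W) = (-2)² = 4)
(-496 + w(22, 22))*(-126 + 30) = (-496 + 4)*(-126 + 30) = -492*(-96) = 47232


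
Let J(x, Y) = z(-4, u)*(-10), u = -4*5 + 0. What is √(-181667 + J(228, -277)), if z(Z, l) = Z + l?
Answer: I*√181427 ≈ 425.94*I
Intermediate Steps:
u = -20 (u = -20 + 0 = -20)
J(x, Y) = 240 (J(x, Y) = (-4 - 20)*(-10) = -24*(-10) = 240)
√(-181667 + J(228, -277)) = √(-181667 + 240) = √(-181427) = I*√181427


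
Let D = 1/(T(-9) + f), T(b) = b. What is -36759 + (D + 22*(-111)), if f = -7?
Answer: -627217/16 ≈ -39201.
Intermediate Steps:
D = -1/16 (D = 1/(-9 - 7) = 1/(-16) = -1/16 ≈ -0.062500)
-36759 + (D + 22*(-111)) = -36759 + (-1/16 + 22*(-111)) = -36759 + (-1/16 - 2442) = -36759 - 39073/16 = -627217/16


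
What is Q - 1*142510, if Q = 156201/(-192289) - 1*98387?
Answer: -46321999434/192289 ≈ -2.4090e+5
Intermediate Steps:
Q = -18918894044/192289 (Q = 156201*(-1/192289) - 98387 = -156201/192289 - 98387 = -18918894044/192289 ≈ -98388.)
Q - 1*142510 = -18918894044/192289 - 1*142510 = -18918894044/192289 - 142510 = -46321999434/192289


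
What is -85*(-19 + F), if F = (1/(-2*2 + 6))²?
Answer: 6375/4 ≈ 1593.8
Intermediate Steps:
F = ¼ (F = (1/(-4 + 6))² = (1/2)² = (½)² = ¼ ≈ 0.25000)
-85*(-19 + F) = -85*(-19 + ¼) = -85*(-75/4) = 6375/4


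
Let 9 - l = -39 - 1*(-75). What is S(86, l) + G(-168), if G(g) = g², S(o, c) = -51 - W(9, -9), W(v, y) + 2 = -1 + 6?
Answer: 28170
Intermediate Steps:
W(v, y) = 3 (W(v, y) = -2 + (-1 + 6) = -2 + 5 = 3)
l = -27 (l = 9 - (-39 - 1*(-75)) = 9 - (-39 + 75) = 9 - 1*36 = 9 - 36 = -27)
S(o, c) = -54 (S(o, c) = -51 - 1*3 = -51 - 3 = -54)
S(86, l) + G(-168) = -54 + (-168)² = -54 + 28224 = 28170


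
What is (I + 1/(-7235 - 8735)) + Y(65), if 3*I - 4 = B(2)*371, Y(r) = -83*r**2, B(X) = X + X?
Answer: -5592358631/15970 ≈ -3.5018e+5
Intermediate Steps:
B(X) = 2*X
I = 496 (I = 4/3 + ((2*2)*371)/3 = 4/3 + (4*371)/3 = 4/3 + (1/3)*1484 = 4/3 + 1484/3 = 496)
(I + 1/(-7235 - 8735)) + Y(65) = (496 + 1/(-7235 - 8735)) - 83*65**2 = (496 + 1/(-15970)) - 83*4225 = (496 - 1/15970) - 350675 = 7921119/15970 - 350675 = -5592358631/15970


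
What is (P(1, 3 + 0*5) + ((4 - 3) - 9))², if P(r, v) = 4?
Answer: 16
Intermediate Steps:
(P(1, 3 + 0*5) + ((4 - 3) - 9))² = (4 + ((4 - 3) - 9))² = (4 + (1 - 9))² = (4 - 8)² = (-4)² = 16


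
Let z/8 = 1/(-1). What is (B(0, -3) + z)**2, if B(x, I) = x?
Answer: 64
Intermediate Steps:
z = -8 (z = 8/(-1) = 8*(-1) = -8)
(B(0, -3) + z)**2 = (0 - 8)**2 = (-8)**2 = 64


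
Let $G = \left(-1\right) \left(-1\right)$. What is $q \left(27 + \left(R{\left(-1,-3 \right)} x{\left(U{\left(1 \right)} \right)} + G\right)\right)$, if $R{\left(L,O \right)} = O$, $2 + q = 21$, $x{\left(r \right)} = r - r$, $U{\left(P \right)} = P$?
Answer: $532$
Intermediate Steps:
$x{\left(r \right)} = 0$
$q = 19$ ($q = -2 + 21 = 19$)
$G = 1$
$q \left(27 + \left(R{\left(-1,-3 \right)} x{\left(U{\left(1 \right)} \right)} + G\right)\right) = 19 \left(27 + \left(\left(-3\right) 0 + 1\right)\right) = 19 \left(27 + \left(0 + 1\right)\right) = 19 \left(27 + 1\right) = 19 \cdot 28 = 532$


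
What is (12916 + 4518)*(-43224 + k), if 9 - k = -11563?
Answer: -551820968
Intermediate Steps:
k = 11572 (k = 9 - 1*(-11563) = 9 + 11563 = 11572)
(12916 + 4518)*(-43224 + k) = (12916 + 4518)*(-43224 + 11572) = 17434*(-31652) = -551820968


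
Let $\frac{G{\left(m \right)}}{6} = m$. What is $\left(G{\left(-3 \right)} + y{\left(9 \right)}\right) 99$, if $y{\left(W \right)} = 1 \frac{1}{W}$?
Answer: $-1771$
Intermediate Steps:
$G{\left(m \right)} = 6 m$
$y{\left(W \right)} = \frac{1}{W}$
$\left(G{\left(-3 \right)} + y{\left(9 \right)}\right) 99 = \left(6 \left(-3\right) + \frac{1}{9}\right) 99 = \left(-18 + \frac{1}{9}\right) 99 = \left(- \frac{161}{9}\right) 99 = -1771$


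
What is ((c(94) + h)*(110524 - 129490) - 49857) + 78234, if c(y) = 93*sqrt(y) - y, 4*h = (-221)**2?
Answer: -459536841/2 - 1763838*sqrt(94) ≈ -2.4687e+8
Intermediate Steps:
h = 48841/4 (h = (1/4)*(-221)**2 = (1/4)*48841 = 48841/4 ≈ 12210.)
c(y) = -y + 93*sqrt(y)
((c(94) + h)*(110524 - 129490) - 49857) + 78234 = (((-1*94 + 93*sqrt(94)) + 48841/4)*(110524 - 129490) - 49857) + 78234 = (((-94 + 93*sqrt(94)) + 48841/4)*(-18966) - 49857) + 78234 = ((48465/4 + 93*sqrt(94))*(-18966) - 49857) + 78234 = ((-459593595/2 - 1763838*sqrt(94)) - 49857) + 78234 = (-459693309/2 - 1763838*sqrt(94)) + 78234 = -459536841/2 - 1763838*sqrt(94)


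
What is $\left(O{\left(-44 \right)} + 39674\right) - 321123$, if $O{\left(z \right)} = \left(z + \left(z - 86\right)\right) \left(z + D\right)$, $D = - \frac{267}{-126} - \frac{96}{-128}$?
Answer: $- \frac{3840091}{14} \approx -2.7429 \cdot 10^{5}$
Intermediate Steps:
$D = \frac{241}{84}$ ($D = \left(-267\right) \left(- \frac{1}{126}\right) - - \frac{3}{4} = \frac{89}{42} + \frac{3}{4} = \frac{241}{84} \approx 2.869$)
$O{\left(z \right)} = \left(-86 + 2 z\right) \left(\frac{241}{84} + z\right)$ ($O{\left(z \right)} = \left(z + \left(z - 86\right)\right) \left(z + \frac{241}{84}\right) = \left(z + \left(-86 + z\right)\right) \left(\frac{241}{84} + z\right) = \left(-86 + 2 z\right) \left(\frac{241}{84} + z\right)$)
$\left(O{\left(-44 \right)} + 39674\right) - 321123 = \left(\left(- \frac{10363}{42} + 2 \left(-44\right)^{2} - - \frac{74162}{21}\right) + 39674\right) - 321123 = \left(\left(- \frac{10363}{42} + 2 \cdot 1936 + \frac{74162}{21}\right) + 39674\right) - 321123 = \left(\left(- \frac{10363}{42} + 3872 + \frac{74162}{21}\right) + 39674\right) - 321123 = \left(\frac{100195}{14} + 39674\right) - 321123 = \frac{655631}{14} - 321123 = - \frac{3840091}{14}$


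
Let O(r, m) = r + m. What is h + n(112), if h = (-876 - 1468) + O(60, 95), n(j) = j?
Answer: -2077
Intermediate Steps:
O(r, m) = m + r
h = -2189 (h = (-876 - 1468) + (95 + 60) = -2344 + 155 = -2189)
h + n(112) = -2189 + 112 = -2077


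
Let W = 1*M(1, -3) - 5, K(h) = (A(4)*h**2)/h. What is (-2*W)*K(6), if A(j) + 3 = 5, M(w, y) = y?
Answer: 192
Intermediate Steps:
A(j) = 2 (A(j) = -3 + 5 = 2)
K(h) = 2*h (K(h) = (2*h**2)/h = 2*h)
W = -8 (W = 1*(-3) - 5 = -3 - 5 = -8)
(-2*W)*K(6) = (-2*(-8))*(2*6) = 16*12 = 192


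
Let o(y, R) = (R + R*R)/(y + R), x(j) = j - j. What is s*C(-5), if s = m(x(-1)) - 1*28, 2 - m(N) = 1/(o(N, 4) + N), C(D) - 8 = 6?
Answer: -1834/5 ≈ -366.80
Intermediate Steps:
x(j) = 0
o(y, R) = (R + R**2)/(R + y)
C(D) = 14 (C(D) = 8 + 6 = 14)
m(N) = 2 - 1/(N + 20/(4 + N)) (m(N) = 2 - 1/(4*(1 + 4)/(4 + N) + N) = 2 - 1/(4*5/(4 + N) + N) = 2 - 1/(20/(4 + N) + N) = 2 - 1/(N + 20/(4 + N)))
s = -131/5 (s = (40 + (-1 + 2*0)*(4 + 0))/(20 + 0*(4 + 0)) - 1*28 = (40 + (-1 + 0)*4)/(20 + 0*4) - 28 = (40 - 1*4)/(20 + 0) - 28 = (40 - 4)/20 - 28 = (1/20)*36 - 28 = 9/5 - 28 = -131/5 ≈ -26.200)
s*C(-5) = -131/5*14 = -1834/5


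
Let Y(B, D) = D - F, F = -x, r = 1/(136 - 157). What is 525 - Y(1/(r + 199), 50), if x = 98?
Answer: 377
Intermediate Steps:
r = -1/21 (r = 1/(-21) = -1/21 ≈ -0.047619)
F = -98 (F = -1*98 = -98)
Y(B, D) = 98 + D (Y(B, D) = D - 1*(-98) = D + 98 = 98 + D)
525 - Y(1/(r + 199), 50) = 525 - (98 + 50) = 525 - 1*148 = 525 - 148 = 377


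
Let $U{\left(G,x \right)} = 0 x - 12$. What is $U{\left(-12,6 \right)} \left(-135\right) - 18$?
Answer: $1602$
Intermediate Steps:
$U{\left(G,x \right)} = -12$ ($U{\left(G,x \right)} = 0 - 12 = -12$)
$U{\left(-12,6 \right)} \left(-135\right) - 18 = \left(-12\right) \left(-135\right) - 18 = 1620 - 18 = 1602$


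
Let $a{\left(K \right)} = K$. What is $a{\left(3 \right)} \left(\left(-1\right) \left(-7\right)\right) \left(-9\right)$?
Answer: $-189$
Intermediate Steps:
$a{\left(3 \right)} \left(\left(-1\right) \left(-7\right)\right) \left(-9\right) = 3 \left(\left(-1\right) \left(-7\right)\right) \left(-9\right) = 3 \cdot 7 \left(-9\right) = 21 \left(-9\right) = -189$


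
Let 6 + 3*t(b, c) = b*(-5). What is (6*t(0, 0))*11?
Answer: -132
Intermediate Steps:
t(b, c) = -2 - 5*b/3 (t(b, c) = -2 + (b*(-5))/3 = -2 + (-5*b)/3 = -2 - 5*b/3)
(6*t(0, 0))*11 = (6*(-2 - 5/3*0))*11 = (6*(-2 + 0))*11 = (6*(-2))*11 = -12*11 = -132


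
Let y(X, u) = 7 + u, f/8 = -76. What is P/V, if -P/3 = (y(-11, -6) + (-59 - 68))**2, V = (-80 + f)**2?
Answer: -11907/118336 ≈ -0.10062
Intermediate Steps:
f = -608 (f = 8*(-76) = -608)
V = 473344 (V = (-80 - 608)**2 = (-688)**2 = 473344)
P = -47628 (P = -3*((7 - 6) + (-59 - 68))**2 = -3*(1 - 127)**2 = -3*(-126)**2 = -3*15876 = -47628)
P/V = -47628/473344 = -47628*1/473344 = -11907/118336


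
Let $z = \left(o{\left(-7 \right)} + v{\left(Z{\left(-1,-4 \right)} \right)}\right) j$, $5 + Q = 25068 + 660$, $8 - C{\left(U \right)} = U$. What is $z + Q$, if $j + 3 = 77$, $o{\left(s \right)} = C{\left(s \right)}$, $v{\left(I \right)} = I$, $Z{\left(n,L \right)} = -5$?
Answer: $26463$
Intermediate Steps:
$C{\left(U \right)} = 8 - U$
$Q = 25723$ ($Q = -5 + \left(25068 + 660\right) = -5 + 25728 = 25723$)
$o{\left(s \right)} = 8 - s$
$j = 74$ ($j = -3 + 77 = 74$)
$z = 740$ ($z = \left(\left(8 - -7\right) - 5\right) 74 = \left(\left(8 + 7\right) - 5\right) 74 = \left(15 - 5\right) 74 = 10 \cdot 74 = 740$)
$z + Q = 740 + 25723 = 26463$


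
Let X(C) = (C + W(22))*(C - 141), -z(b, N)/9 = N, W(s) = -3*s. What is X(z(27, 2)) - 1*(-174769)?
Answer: 188125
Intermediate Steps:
z(b, N) = -9*N
X(C) = (-141 + C)*(-66 + C) (X(C) = (C - 3*22)*(C - 141) = (C - 66)*(-141 + C) = (-66 + C)*(-141 + C) = (-141 + C)*(-66 + C))
X(z(27, 2)) - 1*(-174769) = (9306 + (-9*2)² - (-1863)*2) - 1*(-174769) = (9306 + (-18)² - 207*(-18)) + 174769 = (9306 + 324 + 3726) + 174769 = 13356 + 174769 = 188125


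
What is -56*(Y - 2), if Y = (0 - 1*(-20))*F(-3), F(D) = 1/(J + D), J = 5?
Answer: -448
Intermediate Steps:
F(D) = 1/(5 + D)
Y = 10 (Y = (0 - 1*(-20))/(5 - 3) = (0 + 20)/2 = 20*(1/2) = 10)
-56*(Y - 2) = -56*(10 - 2) = -56*8 = -448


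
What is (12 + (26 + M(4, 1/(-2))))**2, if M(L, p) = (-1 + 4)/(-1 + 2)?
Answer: 1681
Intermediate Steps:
M(L, p) = 3 (M(L, p) = 3/1 = 3*1 = 3)
(12 + (26 + M(4, 1/(-2))))**2 = (12 + (26 + 3))**2 = (12 + 29)**2 = 41**2 = 1681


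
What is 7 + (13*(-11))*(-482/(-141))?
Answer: -67939/141 ≈ -481.84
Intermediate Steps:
7 + (13*(-11))*(-482/(-141)) = 7 - (-68926)*(-1)/141 = 7 - 143*482/141 = 7 - 68926/141 = -67939/141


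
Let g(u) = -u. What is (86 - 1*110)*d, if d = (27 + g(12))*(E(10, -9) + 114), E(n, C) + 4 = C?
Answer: -36360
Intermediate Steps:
E(n, C) = -4 + C
d = 1515 (d = (27 - 1*12)*((-4 - 9) + 114) = (27 - 12)*(-13 + 114) = 15*101 = 1515)
(86 - 1*110)*d = (86 - 1*110)*1515 = (86 - 110)*1515 = -24*1515 = -36360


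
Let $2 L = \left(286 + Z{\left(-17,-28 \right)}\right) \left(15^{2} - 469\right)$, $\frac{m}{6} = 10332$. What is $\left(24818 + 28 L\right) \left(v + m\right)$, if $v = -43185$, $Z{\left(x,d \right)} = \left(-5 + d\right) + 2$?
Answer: $-15915649434$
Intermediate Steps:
$m = 61992$ ($m = 6 \cdot 10332 = 61992$)
$Z{\left(x,d \right)} = -3 + d$
$L = -31110$ ($L = \frac{\left(286 - 31\right) \left(15^{2} - 469\right)}{2} = \frac{\left(286 - 31\right) \left(225 - 469\right)}{2} = \frac{255 \left(-244\right)}{2} = \frac{1}{2} \left(-62220\right) = -31110$)
$\left(24818 + 28 L\right) \left(v + m\right) = \left(24818 + 28 \left(-31110\right)\right) \left(-43185 + 61992\right) = \left(24818 - 871080\right) 18807 = \left(-846262\right) 18807 = -15915649434$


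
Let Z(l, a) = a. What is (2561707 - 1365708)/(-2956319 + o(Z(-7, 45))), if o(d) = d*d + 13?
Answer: -1195999/2954281 ≈ -0.40484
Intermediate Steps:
o(d) = 13 + d² (o(d) = d² + 13 = 13 + d²)
(2561707 - 1365708)/(-2956319 + o(Z(-7, 45))) = (2561707 - 1365708)/(-2956319 + (13 + 45²)) = 1195999/(-2956319 + (13 + 2025)) = 1195999/(-2956319 + 2038) = 1195999/(-2954281) = 1195999*(-1/2954281) = -1195999/2954281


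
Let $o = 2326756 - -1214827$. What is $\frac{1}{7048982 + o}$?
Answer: $\frac{1}{10590565} \approx 9.4424 \cdot 10^{-8}$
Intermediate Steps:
$o = 3541583$ ($o = 2326756 + 1214827 = 3541583$)
$\frac{1}{7048982 + o} = \frac{1}{7048982 + 3541583} = \frac{1}{10590565}$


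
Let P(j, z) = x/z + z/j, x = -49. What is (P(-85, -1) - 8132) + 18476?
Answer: 883406/85 ≈ 10393.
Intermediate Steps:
P(j, z) = -49/z + z/j
(P(-85, -1) - 8132) + 18476 = ((-49/(-1) - 1/(-85)) - 8132) + 18476 = ((-49*(-1) - 1*(-1/85)) - 8132) + 18476 = ((49 + 1/85) - 8132) + 18476 = (4166/85 - 8132) + 18476 = -687054/85 + 18476 = 883406/85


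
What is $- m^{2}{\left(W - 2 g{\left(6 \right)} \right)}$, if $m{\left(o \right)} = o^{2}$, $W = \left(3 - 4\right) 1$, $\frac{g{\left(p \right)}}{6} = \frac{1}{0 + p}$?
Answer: $-81$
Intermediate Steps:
$g{\left(p \right)} = \frac{6}{p}$ ($g{\left(p \right)} = \frac{6}{0 + p} = \frac{6}{p}$)
$W = -1$ ($W = \left(-1\right) 1 = -1$)
$- m^{2}{\left(W - 2 g{\left(6 \right)} \right)} = - \left(\left(-1 - 2 \cdot \frac{6}{6}\right)^{2}\right)^{2} = - \left(\left(-1 - 2 \cdot 6 \cdot \frac{1}{6}\right)^{2}\right)^{2} = - \left(\left(-1 - 2 \cdot 1\right)^{2}\right)^{2} = - \left(\left(-1 - 2\right)^{2}\right)^{2} = - \left(\left(-3\right)^{2}\right)^{2} = - 9^{2} = \left(-1\right) 81 = -81$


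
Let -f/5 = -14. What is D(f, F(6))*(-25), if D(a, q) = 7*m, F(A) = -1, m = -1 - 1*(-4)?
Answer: -525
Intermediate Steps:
m = 3 (m = -1 + 4 = 3)
f = 70 (f = -5*(-14) = 70)
D(a, q) = 21 (D(a, q) = 7*3 = 21)
D(f, F(6))*(-25) = 21*(-25) = -525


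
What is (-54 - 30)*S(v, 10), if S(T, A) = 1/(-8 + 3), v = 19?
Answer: 84/5 ≈ 16.800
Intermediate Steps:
S(T, A) = -1/5 (S(T, A) = 1/(-5) = -1/5)
(-54 - 30)*S(v, 10) = (-54 - 30)*(-1/5) = -84*(-1/5) = 84/5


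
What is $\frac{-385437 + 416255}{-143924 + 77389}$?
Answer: $- \frac{30818}{66535} \approx -0.46318$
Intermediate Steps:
$\frac{-385437 + 416255}{-143924 + 77389} = \frac{30818}{-66535} = 30818 \left(- \frac{1}{66535}\right) = - \frac{30818}{66535}$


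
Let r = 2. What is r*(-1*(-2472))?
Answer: 4944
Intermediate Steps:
r*(-1*(-2472)) = 2*(-1*(-2472)) = 2*2472 = 4944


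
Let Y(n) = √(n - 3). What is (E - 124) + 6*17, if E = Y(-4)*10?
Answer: -22 + 10*I*√7 ≈ -22.0 + 26.458*I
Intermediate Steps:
Y(n) = √(-3 + n)
E = 10*I*√7 (E = √(-3 - 4)*10 = √(-7)*10 = (I*√7)*10 = 10*I*√7 ≈ 26.458*I)
(E - 124) + 6*17 = (10*I*√7 - 124) + 6*17 = (-124 + 10*I*√7) + 102 = -22 + 10*I*√7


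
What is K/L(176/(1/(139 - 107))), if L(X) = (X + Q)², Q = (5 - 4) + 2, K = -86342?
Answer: -3754/1380575 ≈ -0.0027192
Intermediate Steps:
Q = 3 (Q = 1 + 2 = 3)
L(X) = (3 + X)² (L(X) = (X + 3)² = (3 + X)²)
K/L(176/(1/(139 - 107))) = -86342/(3 + 176/(1/(139 - 107)))² = -86342/(3 + 176/(1/32))² = -86342/(3 + 176*32)² = -86342/(3 + 5632)² = -86342/(5635²) = -86342/31753225 = -86342*1/31753225 = -3754/1380575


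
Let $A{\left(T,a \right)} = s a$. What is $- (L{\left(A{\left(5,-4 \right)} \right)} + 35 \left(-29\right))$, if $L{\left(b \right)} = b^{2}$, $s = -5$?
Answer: $615$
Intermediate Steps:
$A{\left(T,a \right)} = - 5 a$
$- (L{\left(A{\left(5,-4 \right)} \right)} + 35 \left(-29\right)) = - (\left(\left(-5\right) \left(-4\right)\right)^{2} + 35 \left(-29\right)) = - (20^{2} - 1015) = - (400 - 1015) = \left(-1\right) \left(-615\right) = 615$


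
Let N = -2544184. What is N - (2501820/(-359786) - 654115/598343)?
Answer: -273849292004687191/107637717299 ≈ -2.5442e+6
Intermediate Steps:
N - (2501820/(-359786) - 654115/598343) = -2544184 - (2501820/(-359786) - 654115/598343) = -2544184 - (2501820*(-1/359786) - 654115*1/598343) = -2544184 - (-1250910/179893 - 654115/598343) = -2544184 - 1*(-866143951825/107637717299) = -2544184 + 866143951825/107637717299 = -273849292004687191/107637717299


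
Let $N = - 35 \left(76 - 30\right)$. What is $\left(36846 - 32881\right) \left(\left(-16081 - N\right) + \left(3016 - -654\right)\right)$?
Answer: $-42825965$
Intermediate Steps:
$N = -1610$ ($N = \left(-35\right) 46 = -1610$)
$\left(36846 - 32881\right) \left(\left(-16081 - N\right) + \left(3016 - -654\right)\right) = \left(36846 - 32881\right) \left(\left(-16081 - -1610\right) + \left(3016 - -654\right)\right) = 3965 \left(\left(-16081 + 1610\right) + \left(3016 + 654\right)\right) = 3965 \left(-14471 + 3670\right) = 3965 \left(-10801\right) = -42825965$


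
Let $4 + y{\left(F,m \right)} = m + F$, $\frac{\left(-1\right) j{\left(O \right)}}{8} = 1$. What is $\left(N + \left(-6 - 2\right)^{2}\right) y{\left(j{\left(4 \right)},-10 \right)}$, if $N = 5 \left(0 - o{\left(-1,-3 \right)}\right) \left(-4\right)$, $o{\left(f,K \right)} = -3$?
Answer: $-88$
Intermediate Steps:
$j{\left(O \right)} = -8$ ($j{\left(O \right)} = \left(-8\right) 1 = -8$)
$y{\left(F,m \right)} = -4 + F + m$ ($y{\left(F,m \right)} = -4 + \left(m + F\right) = -4 + \left(F + m\right) = -4 + F + m$)
$N = -60$ ($N = 5 \left(0 - -3\right) \left(-4\right) = 5 \left(0 + 3\right) \left(-4\right) = 5 \cdot 3 \left(-4\right) = 15 \left(-4\right) = -60$)
$\left(N + \left(-6 - 2\right)^{2}\right) y{\left(j{\left(4 \right)},-10 \right)} = \left(-60 + \left(-6 - 2\right)^{2}\right) \left(-4 - 8 - 10\right) = \left(-60 + \left(-8\right)^{2}\right) \left(-22\right) = \left(-60 + 64\right) \left(-22\right) = 4 \left(-22\right) = -88$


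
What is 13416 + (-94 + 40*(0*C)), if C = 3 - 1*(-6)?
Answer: 13322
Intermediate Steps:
C = 9 (C = 3 + 6 = 9)
13416 + (-94 + 40*(0*C)) = 13416 + (-94 + 40*(0*9)) = 13416 + (-94 + 40*0) = 13416 + (-94 + 0) = 13416 - 94 = 13322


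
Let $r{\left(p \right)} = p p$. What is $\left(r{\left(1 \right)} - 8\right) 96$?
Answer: $-672$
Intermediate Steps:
$r{\left(p \right)} = p^{2}$
$\left(r{\left(1 \right)} - 8\right) 96 = \left(1^{2} - 8\right) 96 = \left(1 - 8\right) 96 = \left(-7\right) 96 = -672$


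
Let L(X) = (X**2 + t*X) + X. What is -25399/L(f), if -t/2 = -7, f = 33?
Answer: -2309/144 ≈ -16.035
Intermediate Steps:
t = 14 (t = -2*(-7) = 14)
L(X) = X**2 + 15*X (L(X) = (X**2 + 14*X) + X = X**2 + 15*X)
-25399/L(f) = -25399*1/(33*(15 + 33)) = -25399/(33*48) = -25399/1584 = -25399*1/1584 = -2309/144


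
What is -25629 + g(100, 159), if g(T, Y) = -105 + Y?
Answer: -25575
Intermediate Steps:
-25629 + g(100, 159) = -25629 + (-105 + 159) = -25629 + 54 = -25575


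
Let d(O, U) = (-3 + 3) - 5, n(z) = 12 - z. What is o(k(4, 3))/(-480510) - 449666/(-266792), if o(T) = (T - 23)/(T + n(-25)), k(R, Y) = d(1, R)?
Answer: 216069243103/128196223920 ≈ 1.6855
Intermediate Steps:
d(O, U) = -5 (d(O, U) = 0 - 5 = -5)
k(R, Y) = -5
o(T) = (-23 + T)/(37 + T) (o(T) = (T - 23)/(T + (12 - 1*(-25))) = (-23 + T)/(T + (12 + 25)) = (-23 + T)/(T + 37) = (-23 + T)/(37 + T))
o(k(4, 3))/(-480510) - 449666/(-266792) = ((-23 - 5)/(37 - 5))/(-480510) - 449666/(-266792) = (-28/32)*(-1/480510) - 449666*(-1/266792) = ((1/32)*(-28))*(-1/480510) + 224833/133396 = -7/8*(-1/480510) + 224833/133396 = 7/3844080 + 224833/133396 = 216069243103/128196223920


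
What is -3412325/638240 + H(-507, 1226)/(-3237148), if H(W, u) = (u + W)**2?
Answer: -568807311887/103303866976 ≈ -5.5062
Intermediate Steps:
H(W, u) = (W + u)**2
-3412325/638240 + H(-507, 1226)/(-3237148) = -3412325/638240 + (-507 + 1226)**2/(-3237148) = -3412325*1/638240 + 719**2*(-1/3237148) = -682465/127648 + 516961*(-1/3237148) = -682465/127648 - 516961/3237148 = -568807311887/103303866976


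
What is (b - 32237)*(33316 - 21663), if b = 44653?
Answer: 144683648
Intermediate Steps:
(b - 32237)*(33316 - 21663) = (44653 - 32237)*(33316 - 21663) = 12416*11653 = 144683648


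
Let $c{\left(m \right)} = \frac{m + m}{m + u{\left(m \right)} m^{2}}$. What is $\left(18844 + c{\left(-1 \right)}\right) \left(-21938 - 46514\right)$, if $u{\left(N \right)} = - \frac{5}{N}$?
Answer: $-1289875262$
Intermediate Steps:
$c{\left(m \right)} = - \frac{1}{2}$ ($c{\left(m \right)} = \frac{m + m}{m + - \frac{5}{m} m^{2}} = \frac{2 m}{m - 5 m} = \frac{2 m}{\left(-4\right) m} = 2 m \left(- \frac{1}{4 m}\right) = - \frac{1}{2}$)
$\left(18844 + c{\left(-1 \right)}\right) \left(-21938 - 46514\right) = \left(18844 - \frac{1}{2}\right) \left(-21938 - 46514\right) = \frac{37687}{2} \left(-68452\right) = -1289875262$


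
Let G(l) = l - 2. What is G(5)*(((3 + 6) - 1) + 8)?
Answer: 48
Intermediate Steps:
G(l) = -2 + l
G(5)*(((3 + 6) - 1) + 8) = (-2 + 5)*(((3 + 6) - 1) + 8) = 3*((9 - 1) + 8) = 3*(8 + 8) = 3*16 = 48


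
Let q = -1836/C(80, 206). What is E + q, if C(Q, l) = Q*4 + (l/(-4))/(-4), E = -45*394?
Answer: -47229678/2663 ≈ -17736.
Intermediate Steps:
E = -17730
C(Q, l) = 4*Q + l/16 (C(Q, l) = 4*Q + (l*(-1/4))*(-1/4) = 4*Q - l/4*(-1/4) = 4*Q + l/16)
q = -14688/2663 (q = -1836/(4*80 + (1/16)*206) = -1836/(320 + 103/8) = -1836/2663/8 = -1836*8/2663 = -14688/2663 ≈ -5.5156)
E + q = -17730 - 14688/2663 = -47229678/2663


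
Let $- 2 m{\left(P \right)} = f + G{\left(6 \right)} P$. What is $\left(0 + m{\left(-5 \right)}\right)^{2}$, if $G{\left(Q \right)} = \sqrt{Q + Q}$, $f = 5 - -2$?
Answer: $\frac{349}{4} - 35 \sqrt{3} \approx 26.628$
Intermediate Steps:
$f = 7$ ($f = 5 + 2 = 7$)
$G{\left(Q \right)} = \sqrt{2} \sqrt{Q}$ ($G{\left(Q \right)} = \sqrt{2 Q} = \sqrt{2} \sqrt{Q}$)
$m{\left(P \right)} = - \frac{7}{2} - P \sqrt{3}$ ($m{\left(P \right)} = - \frac{7 + \sqrt{2} \sqrt{6} P}{2} = - \frac{7 + 2 \sqrt{3} P}{2} = - \frac{7 + 2 P \sqrt{3}}{2} = - \frac{7}{2} - P \sqrt{3}$)
$\left(0 + m{\left(-5 \right)}\right)^{2} = \left(0 - \left(\frac{7}{2} - 5 \sqrt{3}\right)\right)^{2} = \left(- \frac{7}{2} + 5 \sqrt{3}\right)^{2}$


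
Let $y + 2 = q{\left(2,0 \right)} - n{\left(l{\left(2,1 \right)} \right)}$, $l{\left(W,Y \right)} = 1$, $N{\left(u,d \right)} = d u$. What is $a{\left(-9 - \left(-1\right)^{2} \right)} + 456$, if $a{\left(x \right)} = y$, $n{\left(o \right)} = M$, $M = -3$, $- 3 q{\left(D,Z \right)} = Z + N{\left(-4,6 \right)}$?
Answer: $465$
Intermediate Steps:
$q{\left(D,Z \right)} = 8 - \frac{Z}{3}$ ($q{\left(D,Z \right)} = - \frac{Z + 6 \left(-4\right)}{3} = - \frac{Z - 24}{3} = - \frac{-24 + Z}{3} = 8 - \frac{Z}{3}$)
$n{\left(o \right)} = -3$
$y = 9$ ($y = -2 + \left(\left(8 - 0\right) - -3\right) = -2 + \left(\left(8 + 0\right) + 3\right) = -2 + \left(8 + 3\right) = -2 + 11 = 9$)
$a{\left(x \right)} = 9$
$a{\left(-9 - \left(-1\right)^{2} \right)} + 456 = 9 + 456 = 465$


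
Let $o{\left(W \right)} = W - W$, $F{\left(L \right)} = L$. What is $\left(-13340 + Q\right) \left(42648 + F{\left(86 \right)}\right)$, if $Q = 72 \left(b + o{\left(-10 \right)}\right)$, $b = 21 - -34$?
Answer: $-400844920$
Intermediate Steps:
$b = 55$ ($b = 21 + 34 = 55$)
$o{\left(W \right)} = 0$
$Q = 3960$ ($Q = 72 \left(55 + 0\right) = 72 \cdot 55 = 3960$)
$\left(-13340 + Q\right) \left(42648 + F{\left(86 \right)}\right) = \left(-13340 + 3960\right) \left(42648 + 86\right) = \left(-9380\right) 42734 = -400844920$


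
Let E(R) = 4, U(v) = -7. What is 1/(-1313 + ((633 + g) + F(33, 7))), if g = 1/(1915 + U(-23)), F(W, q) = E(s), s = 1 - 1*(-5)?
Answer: -1908/1289807 ≈ -0.0014793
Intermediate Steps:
s = 6 (s = 1 + 5 = 6)
F(W, q) = 4
g = 1/1908 (g = 1/(1915 - 7) = 1/1908 ≈ 0.00052411)
1/(-1313 + ((633 + g) + F(33, 7))) = 1/(-1313 + ((633 + 1/1908) + 4)) = 1/(-1313 + (1207765/1908 + 4)) = 1/(-1313 + 1215397/1908) = 1/(-1289807/1908) = -1908/1289807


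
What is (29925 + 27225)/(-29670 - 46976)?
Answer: -28575/38323 ≈ -0.74564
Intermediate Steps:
(29925 + 27225)/(-29670 - 46976) = 57150/(-76646) = 57150*(-1/76646) = -28575/38323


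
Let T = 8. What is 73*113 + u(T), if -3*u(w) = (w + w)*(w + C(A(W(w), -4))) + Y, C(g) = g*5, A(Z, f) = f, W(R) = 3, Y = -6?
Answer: 8315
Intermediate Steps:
C(g) = 5*g
u(w) = 2 - 2*w*(-20 + w)/3 (u(w) = -((w + w)*(w + 5*(-4)) - 6)/3 = -((2*w)*(w - 20) - 6)/3 = -((2*w)*(-20 + w) - 6)/3 = -(2*w*(-20 + w) - 6)/3 = -(-6 + 2*w*(-20 + w))/3 = 2 - 2*w*(-20 + w)/3)
73*113 + u(T) = 73*113 + (2 - ⅔*8² + (40/3)*8) = 8249 + (2 - ⅔*64 + 320/3) = 8249 + (2 - 128/3 + 320/3) = 8249 + 66 = 8315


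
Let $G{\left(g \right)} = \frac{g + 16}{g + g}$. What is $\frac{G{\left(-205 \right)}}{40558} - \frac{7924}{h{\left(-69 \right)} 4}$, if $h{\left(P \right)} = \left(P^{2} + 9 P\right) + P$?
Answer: $- \frac{4705834823}{9670823340} \approx -0.4866$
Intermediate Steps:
$h{\left(P \right)} = P^{2} + 10 P$
$G{\left(g \right)} = \frac{16 + g}{2 g}$
$\frac{G{\left(-205 \right)}}{40558} - \frac{7924}{h{\left(-69 \right)} 4} = \frac{\frac{1}{2} \frac{1}{-205} \left(16 - 205\right)}{40558} - \frac{7924}{- 69 \left(10 - 69\right) 4} = \frac{1}{2} \left(- \frac{1}{205}\right) \left(-189\right) \frac{1}{40558} - \frac{7924}{\left(-69\right) \left(-59\right) 4} = \frac{189}{410} \cdot \frac{1}{40558} - \frac{7924}{4071 \cdot 4} = \frac{27}{2375540} - \frac{7924}{16284} = \frac{27}{2375540} - \frac{1981}{4071} = - \frac{4705834823}{9670823340}$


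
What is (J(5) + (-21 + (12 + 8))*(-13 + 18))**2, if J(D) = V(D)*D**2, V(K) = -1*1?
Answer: 900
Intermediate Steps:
V(K) = -1
J(D) = -D**2
(J(5) + (-21 + (12 + 8))*(-13 + 18))**2 = (-1*5**2 + (-21 + (12 + 8))*(-13 + 18))**2 = (-1*25 + (-21 + 20)*5)**2 = (-25 - 1*5)**2 = (-25 - 5)**2 = (-30)**2 = 900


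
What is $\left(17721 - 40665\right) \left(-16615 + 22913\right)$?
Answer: $-144501312$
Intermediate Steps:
$\left(17721 - 40665\right) \left(-16615 + 22913\right) = \left(-22944\right) 6298 = -144501312$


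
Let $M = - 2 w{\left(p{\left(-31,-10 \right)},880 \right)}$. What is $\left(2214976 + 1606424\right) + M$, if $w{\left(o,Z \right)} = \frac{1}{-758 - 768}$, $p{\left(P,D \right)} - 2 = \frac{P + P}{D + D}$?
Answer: $\frac{2915728201}{763} \approx 3.8214 \cdot 10^{6}$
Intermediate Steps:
$p{\left(P,D \right)} = 2 + \frac{P}{D}$ ($p{\left(P,D \right)} = 2 + \frac{P + P}{D + D} = 2 + \frac{2 P}{2 D} = 2 + 2 P \frac{1}{2 D} = 2 + \frac{P}{D}$)
$w{\left(o,Z \right)} = - \frac{1}{1526}$ ($w{\left(o,Z \right)} = \frac{1}{-1526} = - \frac{1}{1526}$)
$M = \frac{1}{763}$ ($M = \left(-2\right) \left(- \frac{1}{1526}\right) = \frac{1}{763} \approx 0.0013106$)
$\left(2214976 + 1606424\right) + M = \left(2214976 + 1606424\right) + \frac{1}{763} = 3821400 + \frac{1}{763} = \frac{2915728201}{763}$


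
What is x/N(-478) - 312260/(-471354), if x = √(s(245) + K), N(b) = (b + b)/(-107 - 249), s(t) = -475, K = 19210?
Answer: 12010/18129 + 89*√18735/239 ≈ 51.633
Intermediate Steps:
N(b) = -b/178 (N(b) = (2*b)/(-356) = (2*b)*(-1/356) = -b/178)
x = √18735 (x = √(-475 + 19210) = √18735 ≈ 136.88)
x/N(-478) - 312260/(-471354) = √18735/((-1/178*(-478))) - 312260/(-471354) = √18735/(239/89) - 312260*(-1/471354) = √18735*(89/239) + 12010/18129 = 89*√18735/239 + 12010/18129 = 12010/18129 + 89*√18735/239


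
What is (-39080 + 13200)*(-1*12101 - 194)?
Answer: 318194600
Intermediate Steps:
(-39080 + 13200)*(-1*12101 - 194) = -25880*(-12101 - 194) = -25880*(-12295) = 318194600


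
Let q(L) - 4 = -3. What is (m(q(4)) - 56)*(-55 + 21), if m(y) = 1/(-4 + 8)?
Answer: 3791/2 ≈ 1895.5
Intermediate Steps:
q(L) = 1 (q(L) = 4 - 3 = 1)
m(y) = 1/4
(m(q(4)) - 56)*(-55 + 21) = (1/4 - 56)*(-55 + 21) = -223/4*(-34) = 3791/2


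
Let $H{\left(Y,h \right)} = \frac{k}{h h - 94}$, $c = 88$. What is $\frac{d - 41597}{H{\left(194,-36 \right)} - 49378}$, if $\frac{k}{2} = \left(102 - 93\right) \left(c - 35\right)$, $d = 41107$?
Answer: $\frac{294490}{29675701} \approx 0.0099236$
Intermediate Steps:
$k = 954$ ($k = 2 \left(102 - 93\right) \left(88 - 35\right) = 2 \cdot 9 \cdot 53 = 2 \cdot 477 = 954$)
$H{\left(Y,h \right)} = \frac{954}{-94 + h^{2}}$ ($H{\left(Y,h \right)} = \frac{954}{h h - 94} = \frac{954}{h^{2} - 94} = \frac{954}{-94 + h^{2}}$)
$\frac{d - 41597}{H{\left(194,-36 \right)} - 49378} = \frac{41107 - 41597}{\frac{954}{-94 + \left(-36\right)^{2}} - 49378} = - \frac{490}{\frac{954}{-94 + 1296} - 49378} = - \frac{490}{\frac{954}{1202} - 49378} = - \frac{490}{954 \cdot \frac{1}{1202} - 49378} = - \frac{490}{\frac{477}{601} - 49378} = - \frac{490}{- \frac{29675701}{601}} = \left(-490\right) \left(- \frac{601}{29675701}\right) = \frac{294490}{29675701}$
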